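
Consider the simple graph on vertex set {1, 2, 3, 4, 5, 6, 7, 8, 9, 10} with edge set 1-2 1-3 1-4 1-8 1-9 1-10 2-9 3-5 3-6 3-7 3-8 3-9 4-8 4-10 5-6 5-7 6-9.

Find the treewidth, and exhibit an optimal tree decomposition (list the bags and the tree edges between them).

Treewidth 2.
One optimal decomposition is:
Bags: B1 = {1, 3, 9}  B2 = {3, 6, 9}  B3 = {1, 3, 8}  B4 = {1, 4, 8}  B5 = {1, 4, 10}  B6 = {1, 2, 9}  B7 = {3, 5, 6}  B8 = {3, 5, 7}
Tree: B1–B2, B1–B3, B3–B4, B4–B5, B1–B6, B2–B7, B7–B8

Every bag has size at most 3, so the width is 3 − 1 = 2 and tw(G) ≤ 2. For the lower bound, the 3 vertices {1, 4, 10} are pairwise adjacent, and any tree decomposition puts a clique entirely inside one bag — forcing width ≥ 2. Therefore the treewidth is 2.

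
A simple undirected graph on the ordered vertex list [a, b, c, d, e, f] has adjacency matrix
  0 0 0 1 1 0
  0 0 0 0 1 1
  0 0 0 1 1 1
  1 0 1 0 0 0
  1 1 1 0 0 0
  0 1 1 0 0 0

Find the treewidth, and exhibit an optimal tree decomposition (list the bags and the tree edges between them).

Treewidth 2.
Bags: B1 = {a, d, e}  B2 = {c, d, e}  B3 = {b, c, e}  B4 = {b, c, f}
Tree: B1–B2, B2–B3, B3–B4

Every bag has size at most 3, so the width is 3 − 1 = 2 and tw(G) ≤ 2. The edges a–d–c–e–a form a cycle, so G is not a tree and its treewidth is at least 2. The upper and lower bounds meet at 2, so that is the treewidth.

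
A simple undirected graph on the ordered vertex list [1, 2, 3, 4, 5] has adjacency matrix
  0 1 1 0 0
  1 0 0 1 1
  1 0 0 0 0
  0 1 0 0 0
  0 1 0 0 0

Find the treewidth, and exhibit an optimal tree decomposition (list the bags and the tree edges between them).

Every bag has size at most 2, so the width is 2 − 1 = 1 and tw(G) ≤ 1. Any graph with an edge has treewidth ≥ 1, and G has the edge 3–1. The upper and lower bounds meet at 1, so that is the treewidth.

Treewidth 1.
One such decomposition:
Bags: B1 = {1, 3}  B2 = {1, 2}  B3 = {2, 4}  B4 = {2, 5}
Tree: B1–B2, B2–B3, B3–B4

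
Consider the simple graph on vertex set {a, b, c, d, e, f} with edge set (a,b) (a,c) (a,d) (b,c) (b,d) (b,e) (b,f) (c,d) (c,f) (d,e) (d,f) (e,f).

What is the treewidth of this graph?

3

A width-3 tree decomposition is:
Bags: B1 = {a, b, c, d}  B2 = {b, c, d, f}  B3 = {b, d, e, f}
Tree: B1–B2, B2–B3
Each bag holds 4 vertices, so the decomposition has width 3, which upper-bounds the treewidth. On the other hand G contains the 4-clique {b, d, e, f}. A clique must lie in a single bag of any decomposition, so no decomposition can have width below 3. Therefore the treewidth is 3.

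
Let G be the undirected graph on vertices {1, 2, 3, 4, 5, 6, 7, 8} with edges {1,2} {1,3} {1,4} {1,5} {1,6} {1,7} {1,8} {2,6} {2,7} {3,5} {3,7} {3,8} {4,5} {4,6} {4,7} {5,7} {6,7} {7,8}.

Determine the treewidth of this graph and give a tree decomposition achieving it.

Treewidth 3.
One optimal decomposition is:
Bags: B1 = {1, 4, 5, 7}  B2 = {1, 4, 6, 7}  B3 = {1, 3, 5, 7}  B4 = {1, 3, 7, 8}  B5 = {1, 2, 6, 7}
Tree: B1–B2, B1–B3, B3–B4, B2–B5

Each bag holds 4 vertices, so the decomposition has width 3, which upper-bounds the treewidth. For the lower bound, the 4 vertices {1, 2, 6, 7} are pairwise adjacent, and any tree decomposition puts a clique entirely inside one bag — forcing width ≥ 3. Combining the bounds, tw(G) = 3.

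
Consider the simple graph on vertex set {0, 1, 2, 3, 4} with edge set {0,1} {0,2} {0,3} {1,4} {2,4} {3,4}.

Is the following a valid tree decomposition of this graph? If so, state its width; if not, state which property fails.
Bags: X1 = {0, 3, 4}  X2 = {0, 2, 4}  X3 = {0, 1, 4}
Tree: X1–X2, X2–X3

Yes; width 2.

Every vertex of G appears in some bag (union = {0, 1, 2, 3, 4}); every edge is covered by a bag; and for each vertex v the set of bags containing v is connected in the bag tree. The decomposition is therefore valid. The largest bag has 3 vertices, so the width is 2.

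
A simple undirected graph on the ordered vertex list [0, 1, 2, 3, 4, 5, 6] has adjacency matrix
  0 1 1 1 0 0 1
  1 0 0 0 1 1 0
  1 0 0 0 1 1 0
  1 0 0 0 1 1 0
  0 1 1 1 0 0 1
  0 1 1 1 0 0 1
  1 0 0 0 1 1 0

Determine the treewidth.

3

A width-3 tree decomposition is:
Bags: B1 = {0, 4, 5, 6}  B2 = {0, 2, 4, 5}  B3 = {0, 3, 4, 5}  B4 = {0, 1, 4, 5}
Tree: B1–B2, B2–B3, B3–B4
The largest bag has 4 vertices, giving width 3; this decomposition certifies tw(G) ≤ 3. For the lower bound: the 4 vertex sets {4,6}, {2,5}, {0}, {3} are disjoint, each induces a connected subgraph, and every pair is joined by at least one edge of G. Contracting each set to a single vertex therefore yields K_{4} as a minor, and since treewidth is minor-monotone, tw(G) ≥ tw(K_{4}) = 3. The upper and lower bounds meet at 3, so that is the treewidth.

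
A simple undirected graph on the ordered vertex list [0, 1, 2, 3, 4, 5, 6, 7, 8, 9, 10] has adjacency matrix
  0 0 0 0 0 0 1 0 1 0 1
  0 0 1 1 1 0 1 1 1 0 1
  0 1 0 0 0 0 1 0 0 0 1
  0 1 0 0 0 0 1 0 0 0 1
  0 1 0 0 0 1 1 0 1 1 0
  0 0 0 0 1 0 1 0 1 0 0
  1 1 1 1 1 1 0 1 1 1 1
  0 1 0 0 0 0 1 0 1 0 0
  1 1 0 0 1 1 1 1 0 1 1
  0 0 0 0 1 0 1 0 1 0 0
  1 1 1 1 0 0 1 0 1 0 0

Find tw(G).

A width-3 tree decomposition is:
Bags: B1 = {1, 6, 8, 10}  B2 = {1, 6, 7, 8}  B3 = {1, 2, 6, 10}  B4 = {1, 4, 6, 8}  B5 = {1, 3, 6, 10}  B6 = {4, 6, 8, 9}  B7 = {4, 5, 6, 8}  B8 = {0, 6, 8, 10}
Tree: B1–B2, B1–B3, B1–B4, B1–B5, B4–B6, B6–B7, B1–B8
The largest bag has 4 vertices, giving width 3; this decomposition certifies tw(G) ≤ 3. For the lower bound, the 4 vertices {0, 6, 8, 10} are pairwise adjacent, and any tree decomposition puts a clique entirely inside one bag — forcing width ≥ 3. Hence tw(G) = 3 exactly.

3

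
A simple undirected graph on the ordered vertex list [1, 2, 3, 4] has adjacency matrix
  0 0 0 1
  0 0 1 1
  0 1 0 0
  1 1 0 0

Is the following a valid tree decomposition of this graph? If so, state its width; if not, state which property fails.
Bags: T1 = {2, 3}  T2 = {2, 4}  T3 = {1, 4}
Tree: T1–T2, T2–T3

Vertex coverage: the bags together contain {1, 2, 3, 4}, the full vertex set. Edge coverage: each edge of G has both endpoints in at least one bag. Running intersection: for every vertex, the bags containing it form a connected subtree. All three properties hold, so this is a valid tree decomposition of width max|bag| − 1 = 1, and hence tw(G) ≤ 1.

Yes; width 1.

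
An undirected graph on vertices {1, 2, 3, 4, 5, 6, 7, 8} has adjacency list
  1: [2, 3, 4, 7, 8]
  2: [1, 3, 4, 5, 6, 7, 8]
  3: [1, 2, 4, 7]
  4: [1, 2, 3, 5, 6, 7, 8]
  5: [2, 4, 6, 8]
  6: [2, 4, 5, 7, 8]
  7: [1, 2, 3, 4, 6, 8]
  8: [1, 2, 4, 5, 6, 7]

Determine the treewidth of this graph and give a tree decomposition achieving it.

Treewidth 4.
Bags: B1 = {2, 4, 6, 7, 8}  B2 = {1, 2, 4, 7, 8}  B3 = {2, 4, 5, 6, 8}  B4 = {1, 2, 3, 4, 7}
Tree: B1–B2, B1–B3, B2–B4

Every bag has size at most 5, so the width is 5 − 1 = 4 and tw(G) ≤ 4. For the lower bound, the 5 vertices {2, 4, 5, 6, 8} are pairwise adjacent, and any tree decomposition puts a clique entirely inside one bag — forcing width ≥ 4. Combining the bounds, tw(G) = 4.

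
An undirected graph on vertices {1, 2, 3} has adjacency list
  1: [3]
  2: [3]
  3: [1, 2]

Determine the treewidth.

A width-1 tree decomposition is:
Bags: B1 = {2, 3}  B2 = {1, 3}
Tree: B1–B2
Each bag holds 2 vertices, so the decomposition has width 1, which upper-bounds the treewidth. Any graph with an edge has treewidth ≥ 1, and G has the edge 2–3. Hence tw(G) = 1 exactly.

1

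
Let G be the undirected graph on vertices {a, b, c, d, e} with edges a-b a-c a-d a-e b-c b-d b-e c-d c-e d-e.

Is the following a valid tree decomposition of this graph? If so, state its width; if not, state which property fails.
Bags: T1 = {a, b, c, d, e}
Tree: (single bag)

Yes; width 4.

Checking the three conditions: (i) the bags cover all of {a, b, c, d, e}; (ii) for each edge, some bag contains both endpoints; (iii) the bags containing any fixed vertex form a subtree. All hold, so the decomposition is valid with width 5 − 1 = 4.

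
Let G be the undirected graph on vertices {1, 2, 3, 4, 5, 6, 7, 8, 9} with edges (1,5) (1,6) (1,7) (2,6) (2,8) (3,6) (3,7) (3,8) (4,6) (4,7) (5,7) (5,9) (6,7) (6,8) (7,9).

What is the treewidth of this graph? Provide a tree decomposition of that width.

Treewidth 2.
Bags: B1 = {1, 6, 7}  B2 = {3, 6, 7}  B3 = {4, 6, 7}  B4 = {1, 5, 7}  B5 = {5, 7, 9}  B6 = {3, 6, 8}  B7 = {2, 6, 8}
Tree: B1–B2, B1–B3, B1–B4, B4–B5, B2–B6, B6–B7

Each bag holds 3 vertices, so the decomposition has width 2, which upper-bounds the treewidth. Conversely, {5, 7, 9} is a clique of size 3, and the vertices of any clique must share a bag in every tree decomposition; so some bag has ≥ 3 vertices and tw(G) ≥ 2. Therefore the treewidth is 2.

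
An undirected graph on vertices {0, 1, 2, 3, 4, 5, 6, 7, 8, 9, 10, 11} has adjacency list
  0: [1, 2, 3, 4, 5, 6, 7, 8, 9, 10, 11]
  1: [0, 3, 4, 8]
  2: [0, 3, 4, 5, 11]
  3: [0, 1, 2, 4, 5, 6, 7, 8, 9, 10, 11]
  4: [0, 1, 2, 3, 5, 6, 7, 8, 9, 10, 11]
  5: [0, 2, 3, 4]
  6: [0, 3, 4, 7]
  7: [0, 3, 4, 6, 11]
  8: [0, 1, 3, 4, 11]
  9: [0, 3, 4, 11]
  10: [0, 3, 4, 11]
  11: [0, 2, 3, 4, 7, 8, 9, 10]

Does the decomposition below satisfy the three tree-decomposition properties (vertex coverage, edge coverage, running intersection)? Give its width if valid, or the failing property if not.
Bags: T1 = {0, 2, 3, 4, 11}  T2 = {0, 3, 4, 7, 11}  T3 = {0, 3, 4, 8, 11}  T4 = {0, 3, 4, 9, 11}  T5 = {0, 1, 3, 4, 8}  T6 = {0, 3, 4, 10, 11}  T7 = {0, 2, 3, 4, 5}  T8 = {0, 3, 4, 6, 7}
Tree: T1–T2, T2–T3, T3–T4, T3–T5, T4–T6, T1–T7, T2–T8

Every vertex of G appears in some bag (union = {0, 1, 2, 3, 4, 5, 6, 7, 8, 9, 10, 11}); every edge is covered by a bag; and for each vertex v the set of bags containing v is connected in the bag tree. The decomposition is therefore valid. The largest bag has 5 vertices, so the width is 4.

Yes; width 4.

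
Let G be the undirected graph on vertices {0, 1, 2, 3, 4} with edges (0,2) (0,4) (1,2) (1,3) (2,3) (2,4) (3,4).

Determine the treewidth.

2

A width-2 tree decomposition is:
Bags: B1 = {2, 3, 4}  B2 = {0, 2, 4}  B3 = {1, 2, 3}
Tree: B1–B2, B1–B3
Every bag has size at most 3, so the width is 3 − 1 = 2 and tw(G) ≤ 2. Conversely, {0, 2, 4} is a clique of size 3, and the vertices of any clique must share a bag in every tree decomposition; so some bag has ≥ 3 vertices and tw(G) ≥ 2. Hence tw(G) = 2 exactly.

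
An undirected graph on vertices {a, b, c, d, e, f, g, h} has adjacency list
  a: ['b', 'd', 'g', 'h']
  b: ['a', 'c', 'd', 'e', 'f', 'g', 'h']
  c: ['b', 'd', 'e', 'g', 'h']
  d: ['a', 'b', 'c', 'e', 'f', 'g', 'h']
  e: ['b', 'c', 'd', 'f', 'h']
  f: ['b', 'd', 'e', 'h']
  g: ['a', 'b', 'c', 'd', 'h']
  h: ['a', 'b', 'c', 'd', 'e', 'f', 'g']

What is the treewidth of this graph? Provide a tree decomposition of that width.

Treewidth 4.
One such decomposition:
Bags: B1 = {b, c, d, g, h}  B2 = {b, c, d, e, h}  B3 = {a, b, d, g, h}  B4 = {b, d, e, f, h}
Tree: B1–B2, B1–B3, B2–B4

Every bag has size at most 5, so the width is 5 − 1 = 4 and tw(G) ≤ 4. Conversely, {b, c, d, g, h} is a clique of size 5, and the vertices of any clique must share a bag in every tree decomposition; so some bag has ≥ 5 vertices and tw(G) ≥ 4. Therefore the treewidth is 4.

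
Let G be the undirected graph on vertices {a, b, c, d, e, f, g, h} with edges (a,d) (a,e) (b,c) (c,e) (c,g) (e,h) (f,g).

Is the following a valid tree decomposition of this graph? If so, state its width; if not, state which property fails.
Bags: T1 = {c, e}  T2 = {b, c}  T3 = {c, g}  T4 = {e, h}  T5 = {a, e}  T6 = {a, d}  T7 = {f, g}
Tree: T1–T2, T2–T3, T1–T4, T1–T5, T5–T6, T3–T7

Checking the three conditions: (i) the bags cover all of {a, b, c, d, e, f, g, h}; (ii) for each edge, some bag contains both endpoints; (iii) the bags containing any fixed vertex form a subtree. All hold, so the decomposition is valid with width 2 − 1 = 1.

Yes; width 1.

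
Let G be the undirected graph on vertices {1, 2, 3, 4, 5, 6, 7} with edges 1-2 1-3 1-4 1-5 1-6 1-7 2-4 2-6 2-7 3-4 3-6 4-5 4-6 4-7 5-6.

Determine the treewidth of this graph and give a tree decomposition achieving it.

Every bag has size at most 4, so the width is 4 − 1 = 3 and tw(G) ≤ 3. For the lower bound, the 4 vertices {1, 2, 4, 6} are pairwise adjacent, and any tree decomposition puts a clique entirely inside one bag — forcing width ≥ 3. The upper and lower bounds meet at 3, so that is the treewidth.

Treewidth 3.
One optimal decomposition is:
Bags: B1 = {1, 4, 5, 6}  B2 = {1, 2, 4, 6}  B3 = {1, 3, 4, 6}  B4 = {1, 2, 4, 7}
Tree: B1–B2, B1–B3, B2–B4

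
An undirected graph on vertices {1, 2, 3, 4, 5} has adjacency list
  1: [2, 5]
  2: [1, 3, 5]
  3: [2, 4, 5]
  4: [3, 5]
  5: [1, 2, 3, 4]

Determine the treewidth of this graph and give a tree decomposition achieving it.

Treewidth 2.
One such decomposition:
Bags: B1 = {3, 4, 5}  B2 = {2, 3, 5}  B3 = {1, 2, 5}
Tree: B1–B2, B2–B3

Every bag has size at most 3, so the width is 3 − 1 = 2 and tw(G) ≤ 2. For the lower bound, the 3 vertices {1, 2, 5} are pairwise adjacent, and any tree decomposition puts a clique entirely inside one bag — forcing width ≥ 2. The upper and lower bounds meet at 2, so that is the treewidth.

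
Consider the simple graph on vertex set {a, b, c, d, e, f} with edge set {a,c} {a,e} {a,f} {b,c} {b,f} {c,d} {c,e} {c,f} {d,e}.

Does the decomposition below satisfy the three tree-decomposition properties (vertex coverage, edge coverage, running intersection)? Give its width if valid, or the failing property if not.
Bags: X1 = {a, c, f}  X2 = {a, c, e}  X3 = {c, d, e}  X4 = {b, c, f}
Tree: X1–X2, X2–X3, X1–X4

Yes; width 2.

Every vertex of G appears in some bag (union = {a, b, c, d, e, f}); every edge is covered by a bag; and for each vertex v the set of bags containing v is connected in the bag tree. The decomposition is therefore valid. The largest bag has 3 vertices, so the width is 2.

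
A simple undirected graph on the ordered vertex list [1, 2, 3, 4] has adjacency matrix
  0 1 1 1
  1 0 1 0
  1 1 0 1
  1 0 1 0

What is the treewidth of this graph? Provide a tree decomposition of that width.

Treewidth 2.
One optimal decomposition is:
Bags: B1 = {1, 2, 3}  B2 = {1, 3, 4}
Tree: B1–B2

Each bag holds 3 vertices, so the decomposition has width 2, which upper-bounds the treewidth. For the lower bound, the 3 vertices {1, 2, 3} are pairwise adjacent, and any tree decomposition puts a clique entirely inside one bag — forcing width ≥ 2. Therefore the treewidth is 2.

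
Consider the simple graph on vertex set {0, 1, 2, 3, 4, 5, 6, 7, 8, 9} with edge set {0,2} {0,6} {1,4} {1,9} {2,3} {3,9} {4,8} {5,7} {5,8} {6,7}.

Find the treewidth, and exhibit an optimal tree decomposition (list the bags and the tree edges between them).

Each bag holds 3 vertices, so the decomposition has width 2, which upper-bounds the treewidth. The edges 9–3–2–0–6–7–5–8–4–1–9 form a cycle, so G is not a tree and its treewidth is at least 2. Combining the bounds, tw(G) = 2.

Treewidth 2.
One optimal decomposition is:
Bags: B1 = {2, 3, 9}  B2 = {0, 2, 9}  B3 = {0, 6, 9}  B4 = {6, 7, 9}  B5 = {5, 7, 9}  B6 = {5, 8, 9}  B7 = {4, 8, 9}  B8 = {1, 4, 9}
Tree: B1–B2, B2–B3, B3–B4, B4–B5, B5–B6, B6–B7, B7–B8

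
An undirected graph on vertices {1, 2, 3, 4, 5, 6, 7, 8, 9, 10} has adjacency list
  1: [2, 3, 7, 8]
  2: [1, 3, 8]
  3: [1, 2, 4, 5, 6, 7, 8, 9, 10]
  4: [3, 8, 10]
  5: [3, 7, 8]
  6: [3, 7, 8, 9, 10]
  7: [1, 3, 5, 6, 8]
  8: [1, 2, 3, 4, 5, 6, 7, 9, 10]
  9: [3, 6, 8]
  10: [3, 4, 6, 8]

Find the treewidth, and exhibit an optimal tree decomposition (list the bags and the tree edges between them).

Treewidth 3.
Bags: B1 = {3, 5, 7, 8}  B2 = {3, 6, 7, 8}  B3 = {1, 3, 7, 8}  B4 = {3, 6, 8, 10}  B5 = {3, 4, 8, 10}  B6 = {3, 6, 8, 9}  B7 = {1, 2, 3, 8}
Tree: B1–B2, B1–B3, B2–B4, B4–B5, B4–B6, B3–B7

Each bag holds 4 vertices, so the decomposition has width 3, which upper-bounds the treewidth. For the lower bound, the 4 vertices {1, 2, 3, 8} are pairwise adjacent, and any tree decomposition puts a clique entirely inside one bag — forcing width ≥ 3. Therefore the treewidth is 3.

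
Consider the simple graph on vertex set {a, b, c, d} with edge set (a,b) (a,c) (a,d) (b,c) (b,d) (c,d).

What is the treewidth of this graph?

A width-3 tree decomposition is:
Bags: B1 = {a, b, c, d}
Tree: (single bag)
A single bag containing all 4 vertices is trivially a valid decomposition of width 3. Conversely, {a, b, c, d} is a clique of size 4, and the vertices of any clique must share a bag in every tree decomposition; so some bag has ≥ 4 vertices and tw(G) ≥ 3. Therefore the treewidth is 3.

3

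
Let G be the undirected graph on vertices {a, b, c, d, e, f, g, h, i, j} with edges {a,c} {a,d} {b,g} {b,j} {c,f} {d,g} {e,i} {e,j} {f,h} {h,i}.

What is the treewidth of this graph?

2

A width-2 tree decomposition is:
Bags: B1 = {b, e, j}  B2 = {b, e, g}  B3 = {d, e, g}  B4 = {a, d, e}  B5 = {a, c, e}  B6 = {c, e, f}  B7 = {e, f, h}  B8 = {e, h, i}
Tree: B1–B2, B2–B3, B3–B4, B4–B5, B5–B6, B6–B7, B7–B8
The largest bag has 3 vertices, giving width 2; this decomposition certifies tw(G) ≤ 2. For the lower bound, G contains the cycle e–j–b–g–d–a–c–f–h–i–e, so G is not a forest; only forests have treewidth ≤ 1, hence tw(G) ≥ 2. The upper and lower bounds meet at 2, so that is the treewidth.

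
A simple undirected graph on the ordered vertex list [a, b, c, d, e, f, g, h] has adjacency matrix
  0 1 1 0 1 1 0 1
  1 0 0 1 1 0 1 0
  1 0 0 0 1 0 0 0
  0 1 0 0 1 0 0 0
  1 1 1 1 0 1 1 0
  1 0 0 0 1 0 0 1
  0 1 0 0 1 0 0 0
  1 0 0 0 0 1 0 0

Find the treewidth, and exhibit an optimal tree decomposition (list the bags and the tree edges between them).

Treewidth 2.
One such decomposition:
Bags: B1 = {b, d, e}  B2 = {a, b, e}  B3 = {a, c, e}  B4 = {a, e, f}  B5 = {b, e, g}  B6 = {a, f, h}
Tree: B1–B2, B2–B3, B3–B4, B2–B5, B4–B6

Each bag holds 3 vertices, so the decomposition has width 2, which upper-bounds the treewidth. For the lower bound, the 3 vertices {a, c, e} are pairwise adjacent, and any tree decomposition puts a clique entirely inside one bag — forcing width ≥ 2. Hence tw(G) = 2 exactly.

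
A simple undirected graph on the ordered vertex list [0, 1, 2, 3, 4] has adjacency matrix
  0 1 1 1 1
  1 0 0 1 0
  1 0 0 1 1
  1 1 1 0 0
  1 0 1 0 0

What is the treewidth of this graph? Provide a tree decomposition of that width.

The largest bag has 3 vertices, giving width 2; this decomposition certifies tw(G) ≤ 2. On the other hand G contains the 3-clique {0, 1, 3}. A clique must lie in a single bag of any decomposition, so no decomposition can have width below 2. The upper and lower bounds meet at 2, so that is the treewidth.

Treewidth 2.
One optimal decomposition is:
Bags: B1 = {0, 2, 3}  B2 = {0, 1, 3}  B3 = {0, 2, 4}
Tree: B1–B2, B1–B3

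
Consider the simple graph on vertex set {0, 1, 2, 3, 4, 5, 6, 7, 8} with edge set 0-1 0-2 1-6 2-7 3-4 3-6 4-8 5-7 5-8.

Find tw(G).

2

A width-2 tree decomposition is:
Bags: B1 = {0, 1, 2}  B2 = {1, 2, 7}  B3 = {1, 5, 7}  B4 = {1, 5, 8}  B5 = {1, 4, 8}  B6 = {1, 3, 4}  B7 = {1, 3, 6}
Tree: B1–B2, B2–B3, B3–B4, B4–B5, B5–B6, B6–B7
Every bag has size at most 3, so the width is 3 − 1 = 2 and tw(G) ≤ 2. For the lower bound, G contains the cycle 1–0–2–7–5–8–4–3–6–1, so G is not a forest; only forests have treewidth ≤ 1, hence tw(G) ≥ 2. Combining the bounds, tw(G) = 2.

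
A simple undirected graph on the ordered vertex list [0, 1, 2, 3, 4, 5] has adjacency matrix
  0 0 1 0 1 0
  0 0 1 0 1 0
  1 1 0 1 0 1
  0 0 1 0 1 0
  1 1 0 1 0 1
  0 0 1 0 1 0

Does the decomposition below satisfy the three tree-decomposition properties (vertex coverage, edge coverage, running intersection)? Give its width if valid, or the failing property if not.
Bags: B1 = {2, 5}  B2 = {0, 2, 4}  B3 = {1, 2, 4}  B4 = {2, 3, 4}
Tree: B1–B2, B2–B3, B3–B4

A tree decomposition must satisfy three properties: every vertex lies in some bag; for every edge, both endpoints lie together in some bag; and for every vertex, the bags containing it form a connected subtree. Here edge (4,5) lies in no bag, so the decomposition is invalid.

No — edge (4,5) lies in no bag.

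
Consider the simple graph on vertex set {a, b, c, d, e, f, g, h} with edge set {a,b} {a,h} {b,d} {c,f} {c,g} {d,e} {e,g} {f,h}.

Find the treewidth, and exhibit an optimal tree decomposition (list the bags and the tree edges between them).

Treewidth 2.
One such decomposition:
Bags: B1 = {a, b, d}  B2 = {a, d, h}  B3 = {d, f, h}  B4 = {c, d, f}  B5 = {c, d, g}  B6 = {d, e, g}
Tree: B1–B2, B2–B3, B3–B4, B4–B5, B5–B6

Each bag holds 3 vertices, so the decomposition has width 2, which upper-bounds the treewidth. Since d–b–a–h–f–c–g–e–d is a cycle in G, G is not acyclic. Forests are exactly the graphs of treewidth ≤ 1, so tw(G) ≥ 2. Therefore the treewidth is 2.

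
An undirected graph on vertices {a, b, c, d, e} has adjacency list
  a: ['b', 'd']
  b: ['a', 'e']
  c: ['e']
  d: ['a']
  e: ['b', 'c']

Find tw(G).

1

A width-1 tree decomposition is:
Bags: B1 = {c, e}  B2 = {b, e}  B3 = {a, b}  B4 = {a, d}
Tree: B1–B2, B2–B3, B3–B4
The largest bag has 2 vertices, giving width 1; this decomposition certifies tw(G) ≤ 1. Any graph with an edge has treewidth ≥ 1, and G has the edge e–c. Therefore the treewidth is 1.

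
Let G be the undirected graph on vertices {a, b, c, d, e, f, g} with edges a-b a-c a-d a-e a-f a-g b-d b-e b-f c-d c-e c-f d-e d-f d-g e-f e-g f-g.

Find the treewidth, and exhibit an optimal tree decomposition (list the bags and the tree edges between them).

The largest bag has 5 vertices, giving width 4; this decomposition certifies tw(G) ≤ 4. For the lower bound, the 5 vertices {a, d, e, f, g} are pairwise adjacent, and any tree decomposition puts a clique entirely inside one bag — forcing width ≥ 4. Combining the bounds, tw(G) = 4.

Treewidth 4.
One such decomposition:
Bags: B1 = {a, c, d, e, f}  B2 = {a, b, d, e, f}  B3 = {a, d, e, f, g}
Tree: B1–B2, B1–B3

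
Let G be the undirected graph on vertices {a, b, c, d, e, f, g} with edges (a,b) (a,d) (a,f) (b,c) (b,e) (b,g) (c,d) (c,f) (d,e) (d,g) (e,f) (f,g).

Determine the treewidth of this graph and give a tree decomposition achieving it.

Treewidth 3.
Bags: B1 = {b, d, e, f}  B2 = {a, b, d, f}  B3 = {b, d, f, g}  B4 = {b, c, d, f}
Tree: B1–B2, B2–B3, B3–B4

Each bag holds 4 vertices, so the decomposition has width 3, which upper-bounds the treewidth. For the lower bound: the 4 vertex sets {e,f}, {a,b}, {d}, {g} are disjoint, each induces a connected subgraph, and every pair is joined by at least one edge of G. Contracting each set to a single vertex therefore yields K_{4} as a minor, and since treewidth is minor-monotone, tw(G) ≥ tw(K_{4}) = 3. Combining the bounds, tw(G) = 3.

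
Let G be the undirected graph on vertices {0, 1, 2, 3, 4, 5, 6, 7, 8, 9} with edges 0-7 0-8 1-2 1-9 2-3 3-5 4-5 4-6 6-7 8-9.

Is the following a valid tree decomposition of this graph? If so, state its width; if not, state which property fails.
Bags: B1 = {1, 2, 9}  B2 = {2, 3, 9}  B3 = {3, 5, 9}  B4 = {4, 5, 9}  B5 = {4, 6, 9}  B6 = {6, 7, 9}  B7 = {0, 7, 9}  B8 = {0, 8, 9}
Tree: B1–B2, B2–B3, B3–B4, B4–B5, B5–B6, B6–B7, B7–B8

Yes; width 2.

Vertex coverage: the bags together contain {0, 1, 2, 3, 4, 5, 6, 7, 8, 9}, the full vertex set. Edge coverage: each edge of G has both endpoints in at least one bag. Running intersection: for every vertex, the bags containing it form a connected subtree. All three properties hold, so this is a valid tree decomposition of width max|bag| − 1 = 2, and hence tw(G) ≤ 2.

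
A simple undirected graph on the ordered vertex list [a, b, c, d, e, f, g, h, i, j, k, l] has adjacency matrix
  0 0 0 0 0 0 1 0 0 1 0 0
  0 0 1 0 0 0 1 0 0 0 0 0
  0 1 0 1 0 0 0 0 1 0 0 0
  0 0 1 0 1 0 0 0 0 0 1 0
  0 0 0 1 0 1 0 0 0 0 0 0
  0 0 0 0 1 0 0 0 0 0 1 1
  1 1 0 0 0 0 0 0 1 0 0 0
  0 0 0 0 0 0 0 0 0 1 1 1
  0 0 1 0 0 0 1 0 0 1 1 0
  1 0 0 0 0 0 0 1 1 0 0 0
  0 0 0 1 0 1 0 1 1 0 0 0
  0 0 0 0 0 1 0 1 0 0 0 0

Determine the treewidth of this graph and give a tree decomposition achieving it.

Treewidth 3.
One optimal decomposition is:
Bags: B1 = {a, b, g, j}  B2 = {b, g, i, j}  B3 = {b, c, i, j}  B4 = {c, h, i, j}  B5 = {c, h, i, k}  B6 = {c, d, h, k}  B7 = {d, h, k, l}  B8 = {d, f, k, l}  B9 = {d, e, f, l}
Tree: B1–B2, B2–B3, B3–B4, B4–B5, B5–B6, B6–B7, B7–B8, B8–B9

Each bag holds 4 vertices, so the decomposition has width 3, which upper-bounds the treewidth. For the lower bound: the 4 vertex sets {a,b,g}, {j}, {i}, {c,d,h,k} are disjoint, each induces a connected subgraph, and every pair is joined by at least one edge of G. Contracting each set to a single vertex therefore yields K_{4} as a minor, and since treewidth is minor-monotone, tw(G) ≥ tw(K_{4}) = 3. Combining the bounds, tw(G) = 3.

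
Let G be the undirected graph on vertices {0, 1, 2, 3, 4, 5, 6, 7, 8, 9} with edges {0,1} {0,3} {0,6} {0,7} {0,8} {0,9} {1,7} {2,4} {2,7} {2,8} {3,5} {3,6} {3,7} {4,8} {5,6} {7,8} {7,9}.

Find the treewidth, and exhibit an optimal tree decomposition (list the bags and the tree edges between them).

Every bag has size at most 3, so the width is 3 − 1 = 2 and tw(G) ≤ 2. Conversely, {0, 3, 6} is a clique of size 3, and the vertices of any clique must share a bag in every tree decomposition; so some bag has ≥ 3 vertices and tw(G) ≥ 2. Therefore the treewidth is 2.

Treewidth 2.
One such decomposition:
Bags: B1 = {0, 7, 8}  B2 = {0, 1, 7}  B3 = {2, 7, 8}  B4 = {0, 3, 7}  B5 = {0, 3, 6}  B6 = {3, 5, 6}  B7 = {2, 4, 8}  B8 = {0, 7, 9}
Tree: B1–B2, B1–B3, B2–B4, B4–B5, B5–B6, B3–B7, B4–B8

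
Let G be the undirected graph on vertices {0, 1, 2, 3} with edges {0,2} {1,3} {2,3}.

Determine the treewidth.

A width-1 tree decomposition is:
Bags: B1 = {2, 3}  B2 = {1, 3}  B3 = {0, 2}
Tree: B1–B2, B1–B3
The largest bag has 2 vertices, giving width 1; this decomposition certifies tw(G) ≤ 1. G has an edge, so its treewidth is at least 1. Therefore the treewidth is 1.

1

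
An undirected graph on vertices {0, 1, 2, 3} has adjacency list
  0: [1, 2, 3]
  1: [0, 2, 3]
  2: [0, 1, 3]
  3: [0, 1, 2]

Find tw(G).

A width-3 tree decomposition is:
Bags: B1 = {0, 1, 2, 3}
Tree: (single bag)
With just one bag of size 4, the width is 4 − 1 = 3, so tw(G) ≤ 3. Conversely, {0, 1, 2, 3} is a clique of size 4, and the vertices of any clique must share a bag in every tree decomposition; so some bag has ≥ 4 vertices and tw(G) ≥ 3. Hence tw(G) = 3 exactly.

3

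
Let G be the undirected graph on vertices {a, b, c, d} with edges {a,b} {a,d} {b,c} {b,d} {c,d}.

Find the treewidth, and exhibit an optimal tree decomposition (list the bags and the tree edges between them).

Treewidth 2.
One optimal decomposition is:
Bags: B1 = {a, b, d}  B2 = {b, c, d}
Tree: B1–B2

The largest bag has 3 vertices, giving width 2; this decomposition certifies tw(G) ≤ 2. For the lower bound, the 3 vertices {b, c, d} are pairwise adjacent, and any tree decomposition puts a clique entirely inside one bag — forcing width ≥ 2. Hence tw(G) = 2 exactly.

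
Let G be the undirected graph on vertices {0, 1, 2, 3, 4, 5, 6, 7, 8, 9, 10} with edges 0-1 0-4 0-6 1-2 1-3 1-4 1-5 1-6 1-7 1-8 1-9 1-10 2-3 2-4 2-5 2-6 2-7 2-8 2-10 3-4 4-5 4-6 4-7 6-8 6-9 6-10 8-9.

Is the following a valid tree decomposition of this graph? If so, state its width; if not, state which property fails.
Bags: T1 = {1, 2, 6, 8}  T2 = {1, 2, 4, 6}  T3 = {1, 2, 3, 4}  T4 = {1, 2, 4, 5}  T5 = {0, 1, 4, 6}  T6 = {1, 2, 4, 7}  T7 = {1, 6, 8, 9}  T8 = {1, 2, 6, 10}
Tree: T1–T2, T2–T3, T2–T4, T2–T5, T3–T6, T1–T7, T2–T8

Checking the three conditions: (i) the bags cover all of {0, 1, 2, 3, 4, 5, 6, 7, 8, 9, 10}; (ii) for each edge, some bag contains both endpoints; (iii) the bags containing any fixed vertex form a subtree. All hold, so the decomposition is valid with width 4 − 1 = 3.

Yes; width 3.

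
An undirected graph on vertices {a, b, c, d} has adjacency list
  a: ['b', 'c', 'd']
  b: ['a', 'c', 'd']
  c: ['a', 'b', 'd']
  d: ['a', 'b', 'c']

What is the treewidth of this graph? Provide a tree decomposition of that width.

Treewidth 3.
Bags: B1 = {a, b, c, d}
Tree: (single bag)

With just one bag of size 4, the width is 4 − 1 = 3, so tw(G) ≤ 3. On the other hand G contains the 4-clique {a, b, c, d}. A clique must lie in a single bag of any decomposition, so no decomposition can have width below 3. Hence tw(G) = 3 exactly.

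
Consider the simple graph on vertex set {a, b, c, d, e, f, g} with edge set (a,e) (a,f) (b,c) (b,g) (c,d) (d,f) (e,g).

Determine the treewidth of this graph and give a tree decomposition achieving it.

Each bag holds 3 vertices, so the decomposition has width 2, which upper-bounds the treewidth. For the lower bound, G contains the cycle g–b–c–d–f–a–e–g, so G is not a forest; only forests have treewidth ≤ 1, hence tw(G) ≥ 2. Therefore the treewidth is 2.

Treewidth 2.
Bags: B1 = {b, c, g}  B2 = {c, d, g}  B3 = {d, f, g}  B4 = {a, f, g}  B5 = {a, e, g}
Tree: B1–B2, B2–B3, B3–B4, B4–B5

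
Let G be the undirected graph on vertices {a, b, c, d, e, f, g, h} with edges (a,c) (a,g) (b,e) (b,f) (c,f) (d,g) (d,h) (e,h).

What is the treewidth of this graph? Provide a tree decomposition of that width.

The largest bag has 3 vertices, giving width 2; this decomposition certifies tw(G) ≤ 2. For the lower bound, G contains the cycle c–f–b–e–h–d–g–a–c, so G is not a forest; only forests have treewidth ≤ 1, hence tw(G) ≥ 2. Hence tw(G) = 2 exactly.

Treewidth 2.
Bags: B1 = {b, c, f}  B2 = {b, c, e}  B3 = {c, e, h}  B4 = {c, d, h}  B5 = {c, d, g}  B6 = {a, c, g}
Tree: B1–B2, B2–B3, B3–B4, B4–B5, B5–B6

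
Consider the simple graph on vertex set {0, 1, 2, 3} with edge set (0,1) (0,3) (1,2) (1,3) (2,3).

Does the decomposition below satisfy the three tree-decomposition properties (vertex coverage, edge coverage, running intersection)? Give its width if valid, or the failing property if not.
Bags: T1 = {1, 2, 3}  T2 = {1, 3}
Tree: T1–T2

A tree decomposition must satisfy three properties: every vertex lies in some bag; for every edge, both endpoints lie together in some bag; and for every vertex, the bags containing it form a connected subtree. Here vertex 0 appears in no bag, so the decomposition is invalid.

No — vertex 0 appears in no bag.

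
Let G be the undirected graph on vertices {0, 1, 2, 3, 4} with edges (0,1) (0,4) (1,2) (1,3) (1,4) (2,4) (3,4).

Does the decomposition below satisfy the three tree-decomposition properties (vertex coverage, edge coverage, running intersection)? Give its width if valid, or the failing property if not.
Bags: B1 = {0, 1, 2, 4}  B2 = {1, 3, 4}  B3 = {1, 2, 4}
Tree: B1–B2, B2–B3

A tree decomposition must satisfy three properties: every vertex lies in some bag; for every edge, both endpoints lie together in some bag; and for every vertex, the bags containing it form a connected subtree. Here bags containing vertex 2 are not connected in the tree, so the decomposition is invalid.

No — bags containing vertex 2 are not connected in the tree.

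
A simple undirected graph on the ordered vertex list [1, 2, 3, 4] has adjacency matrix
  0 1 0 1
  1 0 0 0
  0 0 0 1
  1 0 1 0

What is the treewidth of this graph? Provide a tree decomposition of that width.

Treewidth 1.
Bags: B1 = {3, 4}  B2 = {1, 4}  B3 = {1, 2}
Tree: B1–B2, B2–B3

Each bag holds 2 vertices, so the decomposition has width 1, which upper-bounds the treewidth. Any graph with an edge has treewidth ≥ 1, and G has the edge 3–4. Combining the bounds, tw(G) = 1.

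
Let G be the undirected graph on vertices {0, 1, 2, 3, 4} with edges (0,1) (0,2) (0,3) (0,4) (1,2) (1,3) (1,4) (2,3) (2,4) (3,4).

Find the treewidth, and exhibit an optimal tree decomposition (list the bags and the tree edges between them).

With just one bag of size 5, the width is 5 − 1 = 4, so tw(G) ≤ 4. Conversely, {0, 1, 2, 3, 4} is a clique of size 5, and the vertices of any clique must share a bag in every tree decomposition; so some bag has ≥ 5 vertices and tw(G) ≥ 4. The upper and lower bounds meet at 4, so that is the treewidth.

Treewidth 4.
One optimal decomposition is:
Bags: B1 = {0, 1, 2, 3, 4}
Tree: (single bag)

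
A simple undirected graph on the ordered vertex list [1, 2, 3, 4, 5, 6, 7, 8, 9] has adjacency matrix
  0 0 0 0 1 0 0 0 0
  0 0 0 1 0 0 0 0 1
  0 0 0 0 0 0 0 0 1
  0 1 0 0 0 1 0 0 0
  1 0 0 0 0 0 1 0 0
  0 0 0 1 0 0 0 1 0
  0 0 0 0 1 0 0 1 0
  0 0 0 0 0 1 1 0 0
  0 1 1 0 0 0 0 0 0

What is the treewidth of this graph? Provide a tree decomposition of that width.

Each bag holds 2 vertices, so the decomposition has width 1, which upper-bounds the treewidth. Since G has at least one edge (e.g. 3–9), it is not an edgeless graph, so tw(G) ≥ 1. Hence tw(G) = 1 exactly.

Treewidth 1.
One optimal decomposition is:
Bags: B1 = {3, 9}  B2 = {2, 9}  B3 = {2, 4}  B4 = {4, 6}  B5 = {6, 8}  B6 = {7, 8}  B7 = {5, 7}  B8 = {1, 5}
Tree: B1–B2, B2–B3, B3–B4, B4–B5, B5–B6, B6–B7, B7–B8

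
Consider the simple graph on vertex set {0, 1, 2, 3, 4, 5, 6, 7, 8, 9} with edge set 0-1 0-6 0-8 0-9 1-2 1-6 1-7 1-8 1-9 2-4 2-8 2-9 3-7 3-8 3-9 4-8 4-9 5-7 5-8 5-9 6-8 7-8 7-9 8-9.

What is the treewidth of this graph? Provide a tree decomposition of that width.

Every bag has size at most 4, so the width is 4 − 1 = 3 and tw(G) ≤ 3. On the other hand G contains the 4-clique {0, 1, 8, 9}. A clique must lie in a single bag of any decomposition, so no decomposition can have width below 3. The upper and lower bounds meet at 3, so that is the treewidth.

Treewidth 3.
Bags: B1 = {1, 7, 8, 9}  B2 = {0, 1, 8, 9}  B3 = {3, 7, 8, 9}  B4 = {0, 1, 6, 8}  B5 = {1, 2, 8, 9}  B6 = {5, 7, 8, 9}  B7 = {2, 4, 8, 9}
Tree: B1–B2, B1–B3, B2–B4, B1–B5, B1–B6, B5–B7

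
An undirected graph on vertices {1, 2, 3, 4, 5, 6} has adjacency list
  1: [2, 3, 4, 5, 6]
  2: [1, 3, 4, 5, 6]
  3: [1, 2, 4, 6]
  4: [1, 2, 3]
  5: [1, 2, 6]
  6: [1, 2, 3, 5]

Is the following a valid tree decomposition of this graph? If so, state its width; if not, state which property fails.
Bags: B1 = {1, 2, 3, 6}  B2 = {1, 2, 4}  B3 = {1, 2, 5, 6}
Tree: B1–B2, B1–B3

No — edge (3,4) lies in no bag.

A tree decomposition must satisfy three properties: every vertex lies in some bag; for every edge, both endpoints lie together in some bag; and for every vertex, the bags containing it form a connected subtree. Here edge (3,4) lies in no bag, so the decomposition is invalid.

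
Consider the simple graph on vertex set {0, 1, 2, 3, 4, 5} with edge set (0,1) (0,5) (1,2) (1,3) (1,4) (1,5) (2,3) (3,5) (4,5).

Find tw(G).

A width-2 tree decomposition is:
Bags: B1 = {1, 3, 5}  B2 = {0, 1, 5}  B3 = {1, 4, 5}  B4 = {1, 2, 3}
Tree: B1–B2, B1–B3, B1–B4
Each bag holds 3 vertices, so the decomposition has width 2, which upper-bounds the treewidth. For the lower bound, the 3 vertices {1, 2, 3} are pairwise adjacent, and any tree decomposition puts a clique entirely inside one bag — forcing width ≥ 2. Therefore the treewidth is 2.

2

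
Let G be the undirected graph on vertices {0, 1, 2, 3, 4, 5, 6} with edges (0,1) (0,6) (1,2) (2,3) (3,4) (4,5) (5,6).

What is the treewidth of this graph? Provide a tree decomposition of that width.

Each bag holds 3 vertices, so the decomposition has width 2, which upper-bounds the treewidth. The edges 2–3–4–5–6–0–1–2 form a cycle, so G is not a tree and its treewidth is at least 2. The upper and lower bounds meet at 2, so that is the treewidth.

Treewidth 2.
One optimal decomposition is:
Bags: B1 = {2, 3, 4}  B2 = {2, 4, 5}  B3 = {2, 5, 6}  B4 = {0, 2, 6}  B5 = {0, 1, 2}
Tree: B1–B2, B2–B3, B3–B4, B4–B5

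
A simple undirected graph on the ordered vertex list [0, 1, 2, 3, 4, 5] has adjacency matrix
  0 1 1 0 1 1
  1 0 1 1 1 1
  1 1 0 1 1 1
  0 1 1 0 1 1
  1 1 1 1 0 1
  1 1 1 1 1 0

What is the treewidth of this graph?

A width-4 tree decomposition is:
Bags: B1 = {1, 2, 3, 4, 5}  B2 = {0, 1, 2, 4, 5}
Tree: B1–B2
The largest bag has 5 vertices, giving width 4; this decomposition certifies tw(G) ≤ 4. For the lower bound, the 5 vertices {0, 1, 2, 4, 5} are pairwise adjacent, and any tree decomposition puts a clique entirely inside one bag — forcing width ≥ 4. Hence tw(G) = 4 exactly.

4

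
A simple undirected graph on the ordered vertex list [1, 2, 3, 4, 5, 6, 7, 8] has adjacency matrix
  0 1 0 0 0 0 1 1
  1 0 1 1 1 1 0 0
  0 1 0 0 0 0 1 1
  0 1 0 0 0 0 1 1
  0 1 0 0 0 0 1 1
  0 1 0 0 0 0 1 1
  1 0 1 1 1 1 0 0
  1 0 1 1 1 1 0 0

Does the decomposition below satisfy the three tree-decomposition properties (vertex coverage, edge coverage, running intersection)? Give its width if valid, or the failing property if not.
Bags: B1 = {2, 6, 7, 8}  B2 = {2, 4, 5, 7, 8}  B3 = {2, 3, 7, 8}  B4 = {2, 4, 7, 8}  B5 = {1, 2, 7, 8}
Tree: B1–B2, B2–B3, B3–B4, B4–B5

A tree decomposition must satisfy three properties: every vertex lies in some bag; for every edge, both endpoints lie together in some bag; and for every vertex, the bags containing it form a connected subtree. Here bags containing vertex 4 are not connected in the tree, so the decomposition is invalid.

No — bags containing vertex 4 are not connected in the tree.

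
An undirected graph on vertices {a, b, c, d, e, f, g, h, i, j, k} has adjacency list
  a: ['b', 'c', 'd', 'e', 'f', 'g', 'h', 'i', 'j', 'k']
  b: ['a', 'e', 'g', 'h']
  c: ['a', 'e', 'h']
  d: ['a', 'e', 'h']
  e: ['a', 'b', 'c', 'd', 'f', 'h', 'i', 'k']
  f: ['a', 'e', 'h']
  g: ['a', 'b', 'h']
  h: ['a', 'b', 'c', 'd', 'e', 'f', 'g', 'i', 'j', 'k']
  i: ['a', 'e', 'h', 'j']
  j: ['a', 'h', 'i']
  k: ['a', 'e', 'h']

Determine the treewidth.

3

A width-3 tree decomposition is:
Bags: B1 = {a, e, h, k}  B2 = {a, e, h, i}  B3 = {a, c, e, h}  B4 = {a, h, i, j}  B5 = {a, d, e, h}  B6 = {a, e, f, h}  B7 = {a, b, e, h}  B8 = {a, b, g, h}
Tree: B1–B2, B2–B3, B2–B4, B1–B5, B2–B6, B1–B7, B7–B8
Each bag holds 4 vertices, so the decomposition has width 3, which upper-bounds the treewidth. On the other hand G contains the 4-clique {a, b, g, h}. A clique must lie in a single bag of any decomposition, so no decomposition can have width below 3. Hence tw(G) = 3 exactly.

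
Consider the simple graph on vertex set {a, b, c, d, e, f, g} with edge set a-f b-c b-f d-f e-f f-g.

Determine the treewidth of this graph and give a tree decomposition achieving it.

Each bag holds 2 vertices, so the decomposition has width 1, which upper-bounds the treewidth. G has an edge, so its treewidth is at least 1. Therefore the treewidth is 1.

Treewidth 1.
One such decomposition:
Bags: B1 = {f, g}  B2 = {b, f}  B3 = {e, f}  B4 = {b, c}  B5 = {a, f}  B6 = {d, f}
Tree: B1–B2, B1–B3, B2–B4, B3–B5, B5–B6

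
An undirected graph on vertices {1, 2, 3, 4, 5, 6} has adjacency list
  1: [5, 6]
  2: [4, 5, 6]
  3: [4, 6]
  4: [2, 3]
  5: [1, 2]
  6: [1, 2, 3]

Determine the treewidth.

2

A width-2 tree decomposition is:
Bags: B1 = {3, 4, 6}  B2 = {2, 4, 6}  B3 = {1, 2, 6}  B4 = {1, 2, 5}
Tree: B1–B2, B2–B3, B3–B4
Every bag has size at most 3, so the width is 3 − 1 = 2 and tw(G) ≤ 2. For the lower bound, G contains the cycle 3–4–2–6–3, so G is not a forest; only forests have treewidth ≤ 1, hence tw(G) ≥ 2. Hence tw(G) = 2 exactly.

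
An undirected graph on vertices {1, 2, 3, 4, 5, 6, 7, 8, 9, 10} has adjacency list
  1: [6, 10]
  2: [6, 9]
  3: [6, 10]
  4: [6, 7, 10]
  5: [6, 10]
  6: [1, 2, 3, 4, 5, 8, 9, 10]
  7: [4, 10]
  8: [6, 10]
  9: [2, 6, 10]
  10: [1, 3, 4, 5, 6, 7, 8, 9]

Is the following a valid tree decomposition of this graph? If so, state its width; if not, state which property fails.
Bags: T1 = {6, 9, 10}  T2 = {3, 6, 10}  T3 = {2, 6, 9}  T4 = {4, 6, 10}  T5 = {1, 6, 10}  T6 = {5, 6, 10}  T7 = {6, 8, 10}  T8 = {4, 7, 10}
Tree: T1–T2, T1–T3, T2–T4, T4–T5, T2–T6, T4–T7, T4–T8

Yes; width 2.

Every vertex of G appears in some bag (union = {1, 2, 3, 4, 5, 6, 7, 8, 9, 10}); every edge is covered by a bag; and for each vertex v the set of bags containing v is connected in the bag tree. The decomposition is therefore valid. The largest bag has 3 vertices, so the width is 2.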